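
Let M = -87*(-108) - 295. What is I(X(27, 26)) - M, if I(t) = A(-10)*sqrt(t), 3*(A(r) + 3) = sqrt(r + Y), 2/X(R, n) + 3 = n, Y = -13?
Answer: -9101 - sqrt(46)*(9 - I*sqrt(23))/69 ≈ -9101.9 + 0.4714*I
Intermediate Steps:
X(R, n) = 2/(-3 + n)
A(r) = -3 + sqrt(-13 + r)/3 (A(r) = -3 + sqrt(r - 13)/3 = -3 + sqrt(-13 + r)/3)
I(t) = sqrt(t)*(-3 + I*sqrt(23)/3) (I(t) = (-3 + sqrt(-13 - 10)/3)*sqrt(t) = (-3 + sqrt(-23)/3)*sqrt(t) = (-3 + (I*sqrt(23))/3)*sqrt(t) = (-3 + I*sqrt(23)/3)*sqrt(t) = sqrt(t)*(-3 + I*sqrt(23)/3))
M = 9101 (M = 9396 - 295 = 9101)
I(X(27, 26)) - M = sqrt(2/(-3 + 26))*(-9 + I*sqrt(23))/3 - 1*9101 = sqrt(2/23)*(-9 + I*sqrt(23))/3 - 9101 = (sqrt(46)/23)*(-9 + I*sqrt(23))/3 - 9101 = sqrt(46)*(-9 + I*sqrt(23))/69 - 9101 = -9101 + sqrt(46)*(-9 + I*sqrt(23))/69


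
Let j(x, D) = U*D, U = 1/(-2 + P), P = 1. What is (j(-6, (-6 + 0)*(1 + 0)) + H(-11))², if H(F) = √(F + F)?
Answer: (6 + I*√22)² ≈ 14.0 + 56.285*I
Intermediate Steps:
U = -1 (U = 1/(-2 + 1) = 1/(-1) = -1)
j(x, D) = -D
H(F) = √2*√F (H(F) = √(2*F) = √2*√F)
(j(-6, (-6 + 0)*(1 + 0)) + H(-11))² = (-(-6 + 0)*(1 + 0) + √2*√(-11))² = (-(-6) + √2*(I*√11))² = (-1*(-6) + I*√22)² = (6 + I*√22)²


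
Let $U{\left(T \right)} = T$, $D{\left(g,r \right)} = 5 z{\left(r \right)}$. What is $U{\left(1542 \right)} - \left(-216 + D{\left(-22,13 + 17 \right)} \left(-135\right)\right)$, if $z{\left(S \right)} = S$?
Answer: $22008$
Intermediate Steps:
$D{\left(g,r \right)} = 5 r$
$U{\left(1542 \right)} - \left(-216 + D{\left(-22,13 + 17 \right)} \left(-135\right)\right) = 1542 - \left(-216 + 5 \left(13 + 17\right) \left(-135\right)\right) = 1542 - \left(-216 + 5 \cdot 30 \left(-135\right)\right) = 1542 - \left(-216 + 150 \left(-135\right)\right) = 1542 - \left(-216 - 20250\right) = 1542 - -20466 = 1542 + 20466 = 22008$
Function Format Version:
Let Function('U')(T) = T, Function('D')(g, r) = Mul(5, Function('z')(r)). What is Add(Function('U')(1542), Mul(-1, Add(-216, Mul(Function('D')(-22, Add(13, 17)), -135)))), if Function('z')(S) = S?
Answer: 22008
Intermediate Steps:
Function('D')(g, r) = Mul(5, r)
Add(Function('U')(1542), Mul(-1, Add(-216, Mul(Function('D')(-22, Add(13, 17)), -135)))) = Add(1542, Mul(-1, Add(-216, Mul(Mul(5, Add(13, 17)), -135)))) = Add(1542, Mul(-1, Add(-216, Mul(Mul(5, 30), -135)))) = Add(1542, Mul(-1, Add(-216, Mul(150, -135)))) = Add(1542, Mul(-1, Add(-216, -20250))) = Add(1542, Mul(-1, -20466)) = Add(1542, 20466) = 22008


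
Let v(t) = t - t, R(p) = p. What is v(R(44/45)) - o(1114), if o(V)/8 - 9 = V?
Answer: -8984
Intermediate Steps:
o(V) = 72 + 8*V
v(t) = 0
v(R(44/45)) - o(1114) = 0 - (72 + 8*1114) = 0 - (72 + 8912) = 0 - 1*8984 = 0 - 8984 = -8984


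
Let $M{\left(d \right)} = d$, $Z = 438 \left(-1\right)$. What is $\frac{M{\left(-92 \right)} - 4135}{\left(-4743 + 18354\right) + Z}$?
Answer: $- \frac{1409}{4391} \approx -0.32088$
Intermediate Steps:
$Z = -438$
$\frac{M{\left(-92 \right)} - 4135}{\left(-4743 + 18354\right) + Z} = \frac{-92 - 4135}{\left(-4743 + 18354\right) - 438} = - \frac{4227}{13611 - 438} = - \frac{4227}{13173} = \left(-4227\right) \frac{1}{13173} = - \frac{1409}{4391}$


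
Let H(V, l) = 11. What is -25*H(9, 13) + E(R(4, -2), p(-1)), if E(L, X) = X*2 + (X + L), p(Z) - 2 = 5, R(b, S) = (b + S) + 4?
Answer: -248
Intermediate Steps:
R(b, S) = 4 + S + b (R(b, S) = (S + b) + 4 = 4 + S + b)
p(Z) = 7 (p(Z) = 2 + 5 = 7)
E(L, X) = L + 3*X (E(L, X) = 2*X + (L + X) = L + 3*X)
-25*H(9, 13) + E(R(4, -2), p(-1)) = -25*11 + ((4 - 2 + 4) + 3*7) = -275 + (6 + 21) = -275 + 27 = -248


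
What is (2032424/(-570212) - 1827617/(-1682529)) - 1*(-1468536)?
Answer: 352227113987825959/239849556537 ≈ 1.4685e+6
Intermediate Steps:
(2032424/(-570212) - 1827617/(-1682529)) - 1*(-1468536) = (2032424*(-1/570212) - 1827617*(-1/1682529)) + 1468536 = (-508106/142553 + 1827617/1682529) + 1468536 = -594370793873/239849556537 + 1468536 = 352227113987825959/239849556537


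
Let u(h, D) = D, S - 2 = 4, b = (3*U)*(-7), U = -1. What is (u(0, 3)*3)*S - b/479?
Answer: 25845/479 ≈ 53.956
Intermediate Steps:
b = 21 (b = (3*(-1))*(-7) = -3*(-7) = 21)
S = 6 (S = 2 + 4 = 6)
(u(0, 3)*3)*S - b/479 = (3*3)*6 - 21/479 = 9*6 - 21/479 = 54 - 1*21/479 = 54 - 21/479 = 25845/479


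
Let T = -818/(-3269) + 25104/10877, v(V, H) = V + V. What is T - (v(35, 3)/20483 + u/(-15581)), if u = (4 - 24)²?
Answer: 29282783731331416/11347833151341799 ≈ 2.5805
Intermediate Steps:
v(V, H) = 2*V
u = 400 (u = (-20)² = 400)
T = 90962362/35556913 (T = -818*(-1/3269) + 25104*(1/10877) = 818/3269 + 25104/10877 = 90962362/35556913 ≈ 2.5582)
T - (v(35, 3)/20483 + u/(-15581)) = 90962362/35556913 - ((2*35)/20483 + 400/(-15581)) = 90962362/35556913 - (70*(1/20483) + 400*(-1/15581)) = 90962362/35556913 - (70/20483 - 400/15581) = 90962362/35556913 - 1*(-7102530/319145623) = 90962362/35556913 + 7102530/319145623 = 29282783731331416/11347833151341799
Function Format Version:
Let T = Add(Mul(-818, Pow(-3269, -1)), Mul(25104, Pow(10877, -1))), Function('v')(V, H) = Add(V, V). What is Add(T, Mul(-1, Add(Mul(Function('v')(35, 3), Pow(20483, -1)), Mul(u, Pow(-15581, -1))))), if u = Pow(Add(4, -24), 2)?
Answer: Rational(29282783731331416, 11347833151341799) ≈ 2.5805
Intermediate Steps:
Function('v')(V, H) = Mul(2, V)
u = 400 (u = Pow(-20, 2) = 400)
T = Rational(90962362, 35556913) (T = Add(Mul(-818, Rational(-1, 3269)), Mul(25104, Rational(1, 10877))) = Add(Rational(818, 3269), Rational(25104, 10877)) = Rational(90962362, 35556913) ≈ 2.5582)
Add(T, Mul(-1, Add(Mul(Function('v')(35, 3), Pow(20483, -1)), Mul(u, Pow(-15581, -1))))) = Add(Rational(90962362, 35556913), Mul(-1, Add(Mul(Mul(2, 35), Pow(20483, -1)), Mul(400, Pow(-15581, -1))))) = Add(Rational(90962362, 35556913), Mul(-1, Add(Mul(70, Rational(1, 20483)), Mul(400, Rational(-1, 15581))))) = Add(Rational(90962362, 35556913), Mul(-1, Add(Rational(70, 20483), Rational(-400, 15581)))) = Add(Rational(90962362, 35556913), Mul(-1, Rational(-7102530, 319145623))) = Add(Rational(90962362, 35556913), Rational(7102530, 319145623)) = Rational(29282783731331416, 11347833151341799)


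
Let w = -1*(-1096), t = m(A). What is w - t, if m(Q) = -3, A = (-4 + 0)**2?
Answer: 1099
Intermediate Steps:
A = 16 (A = (-4)**2 = 16)
t = -3
w = 1096
w - t = 1096 - 1*(-3) = 1096 + 3 = 1099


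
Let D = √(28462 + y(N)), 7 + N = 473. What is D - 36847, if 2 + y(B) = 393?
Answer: -36847 + √28853 ≈ -36677.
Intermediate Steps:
N = 466 (N = -7 + 473 = 466)
y(B) = 391 (y(B) = -2 + 393 = 391)
D = √28853 (D = √(28462 + 391) = √28853 ≈ 169.86)
D - 36847 = √28853 - 36847 = -36847 + √28853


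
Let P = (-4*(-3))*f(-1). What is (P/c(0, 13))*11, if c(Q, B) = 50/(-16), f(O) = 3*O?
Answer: 3168/25 ≈ 126.72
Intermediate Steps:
c(Q, B) = -25/8 (c(Q, B) = 50*(-1/16) = -25/8)
P = -36 (P = (-4*(-3))*(3*(-1)) = 12*(-3) = -36)
(P/c(0, 13))*11 = -36/(-25/8)*11 = -36*(-8/25)*11 = (288/25)*11 = 3168/25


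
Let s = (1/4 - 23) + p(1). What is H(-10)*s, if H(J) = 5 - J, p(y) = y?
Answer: -1305/4 ≈ -326.25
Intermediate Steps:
s = -87/4 (s = (1/4 - 23) + 1 = -91/4 + 1 = -87/4 ≈ -21.750)
H(-10)*s = (5 - 1*(-10))*(-87/4) = (5 + 10)*(-87/4) = 15*(-87/4) = -1305/4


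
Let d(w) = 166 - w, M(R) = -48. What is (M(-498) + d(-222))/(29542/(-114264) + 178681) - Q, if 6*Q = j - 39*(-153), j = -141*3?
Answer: -9432531198924/10208388121 ≈ -924.00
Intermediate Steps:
j = -423
Q = 924 (Q = (-423 - 39*(-153))/6 = (-423 + 5967)/6 = (⅙)*5544 = 924)
(M(-498) + d(-222))/(29542/(-114264) + 178681) - Q = (-48 + (166 - 1*(-222)))/(29542/(-114264) + 178681) - 1*924 = (-48 + (166 + 222))/(29542*(-1/114264) + 178681) - 924 = (-48 + 388)/(-14771/57132 + 178681) - 924 = 340/(10208388121/57132) - 924 = 340*(57132/10208388121) - 924 = 19424880/10208388121 - 924 = -9432531198924/10208388121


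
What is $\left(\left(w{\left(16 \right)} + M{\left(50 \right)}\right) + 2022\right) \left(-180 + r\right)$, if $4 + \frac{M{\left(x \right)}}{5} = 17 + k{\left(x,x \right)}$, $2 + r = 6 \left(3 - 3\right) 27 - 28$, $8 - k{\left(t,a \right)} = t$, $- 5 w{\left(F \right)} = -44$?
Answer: $-396018$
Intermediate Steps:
$w{\left(F \right)} = \frac{44}{5}$ ($w{\left(F \right)} = \left(- \frac{1}{5}\right) \left(-44\right) = \frac{44}{5}$)
$k{\left(t,a \right)} = 8 - t$
$r = -30$ ($r = -2 - \left(28 - 6 \left(3 - 3\right) 27\right) = -2 - \left(28 - 6 \cdot 0 \cdot 27\right) = -2 + \left(0 \cdot 27 - 28\right) = -2 + \left(0 - 28\right) = -2 - 28 = -30$)
$M{\left(x \right)} = 105 - 5 x$ ($M{\left(x \right)} = -20 + 5 \left(17 - \left(-8 + x\right)\right) = -20 + 5 \left(25 - x\right) = -20 - \left(-125 + 5 x\right) = 105 - 5 x$)
$\left(\left(w{\left(16 \right)} + M{\left(50 \right)}\right) + 2022\right) \left(-180 + r\right) = \left(\left(\frac{44}{5} + \left(105 - 250\right)\right) + 2022\right) \left(-180 - 30\right) = \left(\left(\frac{44}{5} + \left(105 - 250\right)\right) + 2022\right) \left(-210\right) = \left(\left(\frac{44}{5} - 145\right) + 2022\right) \left(-210\right) = \left(- \frac{681}{5} + 2022\right) \left(-210\right) = \frac{9429}{5} \left(-210\right) = -396018$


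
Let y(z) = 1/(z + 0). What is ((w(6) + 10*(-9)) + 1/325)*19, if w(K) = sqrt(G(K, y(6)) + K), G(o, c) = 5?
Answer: -555731/325 + 19*sqrt(11) ≈ -1646.9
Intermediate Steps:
y(z) = 1/z
w(K) = sqrt(5 + K)
((w(6) + 10*(-9)) + 1/325)*19 = ((sqrt(5 + 6) + 10*(-9)) + 1/325)*19 = ((sqrt(11) - 90) + 1*(1/325))*19 = ((-90 + sqrt(11)) + 1/325)*19 = (-29249/325 + sqrt(11))*19 = -555731/325 + 19*sqrt(11)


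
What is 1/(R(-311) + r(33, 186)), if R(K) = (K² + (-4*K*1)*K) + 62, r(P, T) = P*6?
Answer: -1/289903 ≈ -3.4494e-6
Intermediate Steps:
r(P, T) = 6*P
R(K) = 62 - 3*K² (R(K) = (K² + (-4*K)*K) + 62 = (K² - 4*K²) + 62 = -3*K² + 62 = 62 - 3*K²)
1/(R(-311) + r(33, 186)) = 1/((62 - 3*(-311)²) + 6*33) = 1/((62 - 3*96721) + 198) = 1/((62 - 290163) + 198) = 1/(-290101 + 198) = 1/(-289903) = -1/289903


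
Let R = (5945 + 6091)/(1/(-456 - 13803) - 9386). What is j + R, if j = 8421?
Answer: 1126852703151/133834975 ≈ 8419.7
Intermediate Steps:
R = -171621324/133834975 (R = 12036/(1/(-14259) - 9386) = 12036/(-1/14259 - 9386) = 12036/(-133834975/14259) = 12036*(-14259/133834975) = -171621324/133834975 ≈ -1.2823)
j + R = 8421 - 171621324/133834975 = 1126852703151/133834975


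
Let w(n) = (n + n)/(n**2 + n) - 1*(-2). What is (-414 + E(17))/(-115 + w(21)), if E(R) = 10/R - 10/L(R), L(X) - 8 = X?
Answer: 193457/52785 ≈ 3.6650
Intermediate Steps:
L(X) = 8 + X
E(R) = -10/(8 + R) + 10/R (E(R) = 10/R - 10/(8 + R) = -10/(8 + R) + 10/R)
w(n) = 2 + 2*n/(n + n**2) (w(n) = (2*n)/(n + n**2) + 2 = 2*n/(n + n**2) + 2 = 2 + 2*n/(n + n**2))
(-414 + E(17))/(-115 + w(21)) = (-414 + 80/(17*(8 + 17)))/(-115 + 2*(2 + 21)/(1 + 21)) = (-414 + 80*(1/17)/25)/(-115 + 2*23/22) = (-414 + 80*(1/17)*(1/25))/(-115 + 2*(1/22)*23) = (-414 + 16/85)/(-115 + 23/11) = -35174/(85*(-1242/11)) = -35174/85*(-11/1242) = 193457/52785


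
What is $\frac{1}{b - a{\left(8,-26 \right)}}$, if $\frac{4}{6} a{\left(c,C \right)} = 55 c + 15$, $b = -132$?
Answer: $- \frac{2}{1629} \approx -0.0012277$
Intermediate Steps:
$a{\left(c,C \right)} = \frac{45}{2} + \frac{165 c}{2}$ ($a{\left(c,C \right)} = \frac{3 \left(55 c + 15\right)}{2} = \frac{3 \left(15 + 55 c\right)}{2} = \frac{45}{2} + \frac{165 c}{2}$)
$\frac{1}{b - a{\left(8,-26 \right)}} = \frac{1}{-132 - \left(\frac{45}{2} + \frac{165}{2} \cdot 8\right)} = \frac{1}{-132 - \left(\frac{45}{2} + 660\right)} = \frac{1}{-132 - \frac{1365}{2}} = \frac{1}{- \frac{1629}{2}} = - \frac{2}{1629}$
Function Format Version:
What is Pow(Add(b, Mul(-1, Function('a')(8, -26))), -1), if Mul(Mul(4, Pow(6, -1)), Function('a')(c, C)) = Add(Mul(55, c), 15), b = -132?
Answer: Rational(-2, 1629) ≈ -0.0012277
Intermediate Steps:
Function('a')(c, C) = Add(Rational(45, 2), Mul(Rational(165, 2), c)) (Function('a')(c, C) = Mul(Rational(3, 2), Add(Mul(55, c), 15)) = Mul(Rational(3, 2), Add(15, Mul(55, c))) = Add(Rational(45, 2), Mul(Rational(165, 2), c)))
Pow(Add(b, Mul(-1, Function('a')(8, -26))), -1) = Pow(Add(-132, Mul(-1, Add(Rational(45, 2), Mul(Rational(165, 2), 8)))), -1) = Pow(Add(-132, Mul(-1, Add(Rational(45, 2), 660))), -1) = Pow(Add(-132, Mul(-1, Rational(1365, 2))), -1) = Pow(Add(-132, Rational(-1365, 2)), -1) = Pow(Rational(-1629, 2), -1) = Rational(-2, 1629)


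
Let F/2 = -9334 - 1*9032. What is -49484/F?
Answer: 12371/9183 ≈ 1.3472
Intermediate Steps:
F = -36732 (F = 2*(-9334 - 1*9032) = 2*(-9334 - 9032) = 2*(-18366) = -36732)
-49484/F = -49484/(-36732) = -49484*(-1/36732) = 12371/9183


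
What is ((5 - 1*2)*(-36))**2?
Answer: 11664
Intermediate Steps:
((5 - 1*2)*(-36))**2 = ((5 - 2)*(-36))**2 = (3*(-36))**2 = (-108)**2 = 11664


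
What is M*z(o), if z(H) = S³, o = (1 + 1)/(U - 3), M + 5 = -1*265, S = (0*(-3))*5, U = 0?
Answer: 0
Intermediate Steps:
S = 0 (S = 0*5 = 0)
M = -270 (M = -5 - 1*265 = -5 - 265 = -270)
o = -⅔ (o = (1 + 1)/(0 - 3) = 2/(-3) = 2*(-⅓) = -⅔ ≈ -0.66667)
z(H) = 0 (z(H) = 0³ = 0)
M*z(o) = -270*0 = 0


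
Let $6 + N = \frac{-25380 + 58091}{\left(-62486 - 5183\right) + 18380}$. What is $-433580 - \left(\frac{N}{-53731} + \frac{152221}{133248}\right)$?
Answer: $- \frac{153005138044273202159}{352886975567232} \approx -4.3358 \cdot 10^{5}$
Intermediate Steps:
$N = - \frac{328445}{49289}$ ($N = -6 + \frac{-25380 + 58091}{\left(-62486 - 5183\right) + 18380} = -6 + \frac{32711}{\left(-62486 - 5183\right) + 18380} = -6 + \frac{32711}{-67669 + 18380} = -6 + \frac{32711}{-49289} = -6 + 32711 \left(- \frac{1}{49289}\right) = -6 - \frac{32711}{49289} = - \frac{328445}{49289} \approx -6.6637$)
$-433580 - \left(\frac{N}{-53731} + \frac{152221}{133248}\right) = -433580 - \left(- \frac{328445}{49289 \left(-53731\right)} + \frac{152221}{133248}\right) = -433580 - \left(\left(- \frac{328445}{49289}\right) \left(- \frac{1}{53731}\right) + 152221 \cdot \frac{1}{133248}\right) = -433580 - \left(\frac{328445}{2648347259} + \frac{152221}{133248}\right) = -433580 - \frac{403177832751599}{352886975567232} = - \frac{153005138044273202159}{352886975567232}$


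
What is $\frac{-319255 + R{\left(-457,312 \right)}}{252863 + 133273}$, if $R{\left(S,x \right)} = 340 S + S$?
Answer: $- \frac{13197}{10726} \approx -1.2304$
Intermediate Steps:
$R{\left(S,x \right)} = 341 S$
$\frac{-319255 + R{\left(-457,312 \right)}}{252863 + 133273} = \frac{-319255 + 341 \left(-457\right)}{252863 + 133273} = \frac{-319255 - 155837}{386136} = \left(-475092\right) \frac{1}{386136} = - \frac{13197}{10726}$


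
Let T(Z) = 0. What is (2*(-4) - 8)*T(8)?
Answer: 0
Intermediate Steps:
(2*(-4) - 8)*T(8) = (2*(-4) - 8)*0 = (-8 - 8)*0 = -16*0 = 0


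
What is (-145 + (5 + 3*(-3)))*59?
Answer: -8791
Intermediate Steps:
(-145 + (5 + 3*(-3)))*59 = (-145 + (5 - 9))*59 = (-145 - 4)*59 = -149*59 = -8791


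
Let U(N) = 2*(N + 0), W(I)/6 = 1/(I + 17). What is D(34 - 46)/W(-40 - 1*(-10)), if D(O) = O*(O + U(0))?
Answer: -312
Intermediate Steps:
W(I) = 6/(17 + I) (W(I) = 6/(I + 17) = 6/(17 + I))
U(N) = 2*N
D(O) = O² (D(O) = O*(O + 2*0) = O*(O + 0) = O*O = O²)
D(34 - 46)/W(-40 - 1*(-10)) = (34 - 46)²/((6/(17 + (-40 - 1*(-10))))) = (-12)²/((6/(17 + (-40 + 10)))) = 144/((6/(17 - 30))) = 144/((6/(-13))) = 144/((6*(-1/13))) = 144/(-6/13) = 144*(-13/6) = -312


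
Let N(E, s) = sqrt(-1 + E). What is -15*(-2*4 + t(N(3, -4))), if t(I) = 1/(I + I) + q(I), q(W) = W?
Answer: 120 - 75*sqrt(2)/4 ≈ 93.484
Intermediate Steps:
t(I) = I + 1/(2*I) (t(I) = 1/(I + I) + I = 1/(2*I) + I = I + 1/(2*I))
-15*(-2*4 + t(N(3, -4))) = -15*(-2*4 + (sqrt(-1 + 3) + 1/(2*(sqrt(-1 + 3))))) = -15*(-8 + (sqrt(2) + 1/(2*(sqrt(2))))) = -15*(-8 + (sqrt(2) + (sqrt(2)/2)/2)) = -15*(-8 + (sqrt(2) + sqrt(2)/4)) = -15*(-8 + 5*sqrt(2)/4) = 120 - 75*sqrt(2)/4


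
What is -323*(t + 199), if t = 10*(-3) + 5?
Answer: -56202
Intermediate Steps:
t = -25 (t = -30 + 5 = -25)
-323*(t + 199) = -323*(-25 + 199) = -323*174 = -56202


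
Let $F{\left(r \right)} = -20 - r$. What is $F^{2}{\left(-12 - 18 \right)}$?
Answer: $100$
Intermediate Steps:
$F^{2}{\left(-12 - 18 \right)} = \left(-20 - \left(-12 - 18\right)\right)^{2} = \left(-20 - -30\right)^{2} = \left(-20 + 30\right)^{2} = 10^{2} = 100$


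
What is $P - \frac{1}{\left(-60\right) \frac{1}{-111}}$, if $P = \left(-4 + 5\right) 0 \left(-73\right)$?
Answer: $- \frac{37}{20} \approx -1.85$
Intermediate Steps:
$P = 0$ ($P = 1 \cdot 0 \left(-73\right) = 0 \left(-73\right) = 0$)
$P - \frac{1}{\left(-60\right) \frac{1}{-111}} = 0 - \frac{1}{\left(-60\right) \frac{1}{-111}} = 0 - \frac{1}{\left(-60\right) \left(- \frac{1}{111}\right)} = 0 - \frac{1}{\frac{20}{37}} = 0 - \frac{37}{20} = - \frac{37}{20}$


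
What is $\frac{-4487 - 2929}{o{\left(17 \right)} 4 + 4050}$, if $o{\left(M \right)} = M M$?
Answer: $- \frac{3708}{2603} \approx -1.4245$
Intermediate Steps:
$o{\left(M \right)} = M^{2}$
$\frac{-4487 - 2929}{o{\left(17 \right)} 4 + 4050} = \frac{-4487 - 2929}{17^{2} \cdot 4 + 4050} = - \frac{7416}{289 \cdot 4 + 4050} = - \frac{7416}{1156 + 4050} = - \frac{7416}{5206} = \left(-7416\right) \frac{1}{5206} = - \frac{3708}{2603}$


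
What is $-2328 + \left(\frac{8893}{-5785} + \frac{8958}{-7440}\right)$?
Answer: $- \frac{668773581}{286936} \approx -2330.7$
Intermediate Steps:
$-2328 + \left(\frac{8893}{-5785} + \frac{8958}{-7440}\right) = -2328 + \left(8893 \left(- \frac{1}{5785}\right) + 8958 \left(- \frac{1}{7440}\right)\right) = -2328 - \frac{786573}{286936} = - \frac{668773581}{286936}$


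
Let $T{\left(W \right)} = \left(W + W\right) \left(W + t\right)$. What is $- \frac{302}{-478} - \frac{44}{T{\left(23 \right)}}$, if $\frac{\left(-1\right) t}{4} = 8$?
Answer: $\frac{36515}{49473} \approx 0.73808$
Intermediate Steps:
$t = -32$ ($t = \left(-4\right) 8 = -32$)
$T{\left(W \right)} = 2 W \left(-32 + W\right)$ ($T{\left(W \right)} = \left(W + W\right) \left(W - 32\right) = 2 W \left(-32 + W\right)$)
$- \frac{302}{-478} - \frac{44}{T{\left(23 \right)}} = - \frac{302}{-478} - \frac{44}{2 \cdot 23 \left(-32 + 23\right)} = \left(-302\right) \left(- \frac{1}{478}\right) - \frac{44}{2 \cdot 23 \left(-9\right)} = \frac{151}{239} - \frac{44}{-414} = \frac{151}{239} - - \frac{22}{207} = \frac{151}{239} + \frac{22}{207} = \frac{36515}{49473}$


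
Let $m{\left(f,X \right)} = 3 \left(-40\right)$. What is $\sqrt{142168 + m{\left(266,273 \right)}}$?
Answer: $4 \sqrt{8878} \approx 376.89$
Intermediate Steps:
$m{\left(f,X \right)} = -120$
$\sqrt{142168 + m{\left(266,273 \right)}} = \sqrt{142168 - 120} = \sqrt{142048} = 4 \sqrt{8878}$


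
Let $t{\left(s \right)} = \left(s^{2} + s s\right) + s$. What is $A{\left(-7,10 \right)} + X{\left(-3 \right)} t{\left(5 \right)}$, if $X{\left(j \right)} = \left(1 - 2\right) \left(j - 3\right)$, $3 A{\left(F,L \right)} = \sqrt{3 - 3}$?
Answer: $330$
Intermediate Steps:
$A{\left(F,L \right)} = 0$ ($A{\left(F,L \right)} = \frac{\sqrt{3 - 3}}{3} = \frac{\sqrt{0}}{3} = \frac{1}{3} \cdot 0 = 0$)
$t{\left(s \right)} = s + 2 s^{2}$ ($t{\left(s \right)} = \left(s^{2} + s^{2}\right) + s = 2 s^{2} + s = s + 2 s^{2}$)
$X{\left(j \right)} = 3 - j$ ($X{\left(j \right)} = - (-3 + j) = 3 - j$)
$A{\left(-7,10 \right)} + X{\left(-3 \right)} t{\left(5 \right)} = 0 + \left(3 - -3\right) 5 \left(1 + 2 \cdot 5\right) = 0 + \left(3 + 3\right) 5 \left(1 + 10\right) = 0 + 6 \cdot 5 \cdot 11 = 0 + 6 \cdot 55 = 0 + 330 = 330$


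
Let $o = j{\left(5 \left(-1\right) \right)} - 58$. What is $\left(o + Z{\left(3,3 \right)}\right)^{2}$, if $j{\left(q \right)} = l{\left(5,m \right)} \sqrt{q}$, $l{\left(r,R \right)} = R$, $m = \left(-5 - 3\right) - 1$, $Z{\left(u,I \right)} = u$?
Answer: $2620 + 990 i \sqrt{5} \approx 2620.0 + 2213.7 i$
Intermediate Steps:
$m = -9$ ($m = -8 - 1 = -9$)
$j{\left(q \right)} = - 9 \sqrt{q}$
$o = -58 - 9 i \sqrt{5}$ ($o = - 9 \sqrt{5 \left(-1\right)} - 58 = - 9 \sqrt{-5} - 58 = - 9 i \sqrt{5} - 58 = -58 - 9 i \sqrt{5} \approx -58.0 - 20.125 i$)
$\left(o + Z{\left(3,3 \right)}\right)^{2} = \left(\left(-58 - 9 i \sqrt{5}\right) + 3\right)^{2} = \left(-55 - 9 i \sqrt{5}\right)^{2}$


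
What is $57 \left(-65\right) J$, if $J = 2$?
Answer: $-7410$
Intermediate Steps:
$57 \left(-65\right) J = 57 \left(-65\right) 2 = \left(-3705\right) 2 = -7410$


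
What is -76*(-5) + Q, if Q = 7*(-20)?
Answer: 240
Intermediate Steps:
Q = -140
-76*(-5) + Q = -76*(-5) - 140 = 380 - 140 = 240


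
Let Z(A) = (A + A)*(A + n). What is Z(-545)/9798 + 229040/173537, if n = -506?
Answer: 14360456125/121451109 ≈ 118.24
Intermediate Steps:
Z(A) = 2*A*(-506 + A) (Z(A) = (A + A)*(A - 506) = (2*A)*(-506 + A) = 2*A*(-506 + A))
Z(-545)/9798 + 229040/173537 = (2*(-545)*(-506 - 545))/9798 + 229040/173537 = (2*(-545)*(-1051))*(1/9798) + 229040*(1/173537) = 1145590*(1/9798) + 32720/24791 = 572795/4899 + 32720/24791 = 14360456125/121451109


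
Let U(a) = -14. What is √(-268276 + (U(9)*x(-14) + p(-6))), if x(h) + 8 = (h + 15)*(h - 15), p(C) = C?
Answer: 2*I*√66941 ≈ 517.46*I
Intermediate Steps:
x(h) = -8 + (-15 + h)*(15 + h) (x(h) = -8 + (h + 15)*(h - 15) = -8 + (15 + h)*(-15 + h) = -8 + (-15 + h)*(15 + h))
√(-268276 + (U(9)*x(-14) + p(-6))) = √(-268276 + (-14*(-233 + (-14)²) - 6)) = √(-268276 + (-14*(-233 + 196) - 6)) = √(-268276 + (-14*(-37) - 6)) = √(-268276 + (518 - 6)) = √(-268276 + 512) = √(-267764) = 2*I*√66941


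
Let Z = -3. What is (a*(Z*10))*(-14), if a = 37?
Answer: 15540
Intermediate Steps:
(a*(Z*10))*(-14) = (37*(-3*10))*(-14) = (37*(-30))*(-14) = -1110*(-14) = 15540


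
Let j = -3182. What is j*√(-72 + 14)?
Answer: -3182*I*√58 ≈ -24233.0*I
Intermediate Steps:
j*√(-72 + 14) = -3182*√(-72 + 14) = -3182*I*√58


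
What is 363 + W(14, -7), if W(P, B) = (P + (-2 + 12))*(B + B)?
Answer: 27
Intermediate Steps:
W(P, B) = 2*B*(10 + P) (W(P, B) = (P + 10)*(2*B) = (10 + P)*(2*B) = 2*B*(10 + P))
363 + W(14, -7) = 363 + 2*(-7)*(10 + 14) = 363 + 2*(-7)*24 = 363 - 336 = 27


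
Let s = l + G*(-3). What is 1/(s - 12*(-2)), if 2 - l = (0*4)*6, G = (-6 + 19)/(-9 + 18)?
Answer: 3/65 ≈ 0.046154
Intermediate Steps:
G = 13/9 ≈ 1.4444
l = 2 (l = 2 - 0*4*6 = 2 - 0*6 = 2 - 1*0 = 2 + 0 = 2)
s = -7/3 (s = 2 + (13/9)*(-3) = 2 - 13/3 = -7/3 ≈ -2.3333)
1/(s - 12*(-2)) = 1/(-7/3 - 12*(-2)) = 1/(-7/3 + 24) = 1/(65/3) = 3/65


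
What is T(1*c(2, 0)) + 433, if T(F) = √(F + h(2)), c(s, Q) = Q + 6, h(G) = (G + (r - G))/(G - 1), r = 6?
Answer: 433 + 2*√3 ≈ 436.46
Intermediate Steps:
h(G) = 6/(-1 + G) (h(G) = (G + (6 - G))/(G - 1) = 6/(-1 + G))
c(s, Q) = 6 + Q
T(F) = √(6 + F) (T(F) = √(F + 6/(-1 + 2)) = √(F + 6/1) = √(F + 6*1) = √(F + 6) = √(6 + F))
T(1*c(2, 0)) + 433 = √(6 + 1*(6 + 0)) + 433 = √(6 + 1*6) + 433 = √(6 + 6) + 433 = √12 + 433 = 2*√3 + 433 = 433 + 2*√3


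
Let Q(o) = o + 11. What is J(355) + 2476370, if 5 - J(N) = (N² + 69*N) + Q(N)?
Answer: 2325489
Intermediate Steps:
Q(o) = 11 + o
J(N) = -6 - N² - 70*N (J(N) = 5 - ((N² + 69*N) + (11 + N)) = 5 - (11 + N² + 70*N) = 5 + (-11 - N² - 70*N) = -6 - N² - 70*N)
J(355) + 2476370 = (-6 - 1*355² - 70*355) + 2476370 = (-6 - 1*126025 - 24850) + 2476370 = (-6 - 126025 - 24850) + 2476370 = -150881 + 2476370 = 2325489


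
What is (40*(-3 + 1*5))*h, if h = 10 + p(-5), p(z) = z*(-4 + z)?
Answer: 4400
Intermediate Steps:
h = 55 (h = 10 - 5*(-4 - 5) = 10 - 5*(-9) = 10 + 45 = 55)
(40*(-3 + 1*5))*h = (40*(-3 + 1*5))*55 = (40*(-3 + 5))*55 = (40*2)*55 = 80*55 = 4400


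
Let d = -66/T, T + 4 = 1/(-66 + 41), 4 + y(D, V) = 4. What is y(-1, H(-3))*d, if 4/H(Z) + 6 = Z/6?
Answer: 0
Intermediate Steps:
H(Z) = 4/(-6 + Z/6)
y(D, V) = 0 (y(D, V) = -4 + 4 = 0)
T = -101/25 (T = -4 + 1/(-66 + 41) = -4 + 1/(-25) = -4 - 1/25 = -101/25 ≈ -4.0400)
d = 1650/101 (d = -66/(-101/25) = -66*(-25/101) = 1650/101 ≈ 16.337)
y(-1, H(-3))*d = 0*(1650/101) = 0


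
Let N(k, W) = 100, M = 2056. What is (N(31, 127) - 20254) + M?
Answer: -18098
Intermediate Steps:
(N(31, 127) - 20254) + M = (100 - 20254) + 2056 = -20154 + 2056 = -18098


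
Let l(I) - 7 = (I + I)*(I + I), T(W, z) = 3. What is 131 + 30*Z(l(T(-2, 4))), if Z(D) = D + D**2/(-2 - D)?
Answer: 565/3 ≈ 188.33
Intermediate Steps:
l(I) = 7 + 4*I**2 (l(I) = 7 + (I + I)*(I + I) = 7 + (2*I)*(2*I) = 7 + 4*I**2)
131 + 30*Z(l(T(-2, 4))) = 131 + 30*(2*(7 + 4*3**2)/(2 + (7 + 4*3**2))) = 131 + 30*(2*(7 + 4*9)/(2 + (7 + 4*9))) = 131 + 30*(2*(7 + 36)/(2 + (7 + 36))) = 131 + 30*(2*43/(2 + 43)) = 131 + 30*(2*43/45) = 131 + 30*(2*43*(1/45)) = 131 + 30*(86/45) = 131 + 172/3 = 565/3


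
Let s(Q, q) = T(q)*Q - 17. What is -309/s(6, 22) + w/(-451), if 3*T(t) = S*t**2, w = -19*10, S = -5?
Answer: 354063/730169 ≈ 0.48491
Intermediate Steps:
w = -190
T(t) = -5*t**2/3 (T(t) = (-5*t**2)/3 = -5*t**2/3)
s(Q, q) = -17 - 5*Q*q**2/3 (s(Q, q) = (-5*q**2/3)*Q - 17 = -5*Q*q**2/3 - 17 = -17 - 5*Q*q**2/3)
-309/s(6, 22) + w/(-451) = -309/(-17 - 5/3*6*22**2) - 190/(-451) = -309/(-17 - 5/3*6*484) - 190*(-1/451) = -309/(-17 - 4840) + 190/451 = -309/(-4857) + 190/451 = -309*(-1/4857) + 190/451 = 103/1619 + 190/451 = 354063/730169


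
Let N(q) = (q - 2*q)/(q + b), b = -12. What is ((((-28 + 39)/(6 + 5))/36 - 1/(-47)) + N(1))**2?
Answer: 6786025/346406544 ≈ 0.019590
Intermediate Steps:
N(q) = -q/(-12 + q) (N(q) = (q - 2*q)/(q - 12) = (-q)/(-12 + q) = -q/(-12 + q))
((((-28 + 39)/(6 + 5))/36 - 1/(-47)) + N(1))**2 = ((((-28 + 39)/(6 + 5))/36 - 1/(-47)) - 1*1/(-12 + 1))**2 = (((11/11)*(1/36) - 1*(-1/47)) - 1*1/(-11))**2 = (((11*(1/11))*(1/36) + 1/47) - 1*1*(-1/11))**2 = ((1*(1/36) + 1/47) + 1/11)**2 = ((1/36 + 1/47) + 1/11)**2 = (83/1692 + 1/11)**2 = (2605/18612)**2 = 6786025/346406544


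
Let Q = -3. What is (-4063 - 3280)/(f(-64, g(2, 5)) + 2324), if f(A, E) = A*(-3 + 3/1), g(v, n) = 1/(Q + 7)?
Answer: -1049/332 ≈ -3.1596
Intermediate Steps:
g(v, n) = 1/4 (g(v, n) = 1/(-3 + 7) = 1/4)
f(A, E) = 0 (f(A, E) = A*(-3 + 3*1) = A*(-3 + 3) = A*0 = 0)
(-4063 - 3280)/(f(-64, g(2, 5)) + 2324) = (-4063 - 3280)/(0 + 2324) = -7343/2324 = -7343*1/2324 = -1049/332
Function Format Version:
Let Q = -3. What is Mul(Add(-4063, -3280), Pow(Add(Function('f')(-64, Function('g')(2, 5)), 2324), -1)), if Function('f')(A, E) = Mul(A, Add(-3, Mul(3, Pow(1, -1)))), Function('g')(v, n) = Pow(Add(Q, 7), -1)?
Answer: Rational(-1049, 332) ≈ -3.1596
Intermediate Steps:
Function('g')(v, n) = Rational(1, 4) (Function('g')(v, n) = Pow(Add(-3, 7), -1) = Pow(4, -1) = Rational(1, 4))
Function('f')(A, E) = 0 (Function('f')(A, E) = Mul(A, Add(-3, Mul(3, 1))) = Mul(A, Add(-3, 3)) = Mul(A, 0) = 0)
Mul(Add(-4063, -3280), Pow(Add(Function('f')(-64, Function('g')(2, 5)), 2324), -1)) = Mul(Add(-4063, -3280), Pow(Add(0, 2324), -1)) = Mul(-7343, Pow(2324, -1)) = Mul(-7343, Rational(1, 2324)) = Rational(-1049, 332)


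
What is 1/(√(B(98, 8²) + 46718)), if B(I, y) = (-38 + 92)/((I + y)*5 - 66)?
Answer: 2*√179584271/5793041 ≈ 0.0046265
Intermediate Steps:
B(I, y) = 54/(-66 + 5*I + 5*y) (B(I, y) = 54/((5*I + 5*y) - 66) = 54/(-66 + 5*I + 5*y))
1/(√(B(98, 8²) + 46718)) = 1/(√(54/(-66 + 5*98 + 5*8²) + 46718)) = 1/(√(54/(-66 + 490 + 5*64) + 46718)) = 1/(√(54/(-66 + 490 + 320) + 46718)) = 1/(√(54/744 + 46718)) = 1/(√(54*(1/744) + 46718)) = 1/(√(9/124 + 46718)) = 1/(√(5793041/124)) = 1/(√179584271/62) = 2*√179584271/5793041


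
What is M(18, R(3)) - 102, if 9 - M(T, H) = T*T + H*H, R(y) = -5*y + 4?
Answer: -538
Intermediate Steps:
R(y) = 4 - 5*y
M(T, H) = 9 - H² - T² (M(T, H) = 9 - (T*T + H*H) = 9 - (T² + H²) = 9 - (H² + T²) = 9 + (-H² - T²) = 9 - H² - T²)
M(18, R(3)) - 102 = (9 - (4 - 5*3)² - 1*18²) - 102 = (9 - (4 - 15)² - 1*324) - 102 = (9 - 1*(-11)² - 324) - 102 = (9 - 1*121 - 324) - 102 = (9 - 121 - 324) - 102 = -436 - 102 = -538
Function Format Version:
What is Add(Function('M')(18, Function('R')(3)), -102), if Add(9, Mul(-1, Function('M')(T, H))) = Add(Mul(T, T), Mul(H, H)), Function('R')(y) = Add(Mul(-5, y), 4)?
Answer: -538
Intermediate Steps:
Function('R')(y) = Add(4, Mul(-5, y))
Function('M')(T, H) = Add(9, Mul(-1, Pow(H, 2)), Mul(-1, Pow(T, 2))) (Function('M')(T, H) = Add(9, Mul(-1, Add(Mul(T, T), Mul(H, H)))) = Add(9, Mul(-1, Add(Pow(T, 2), Pow(H, 2)))) = Add(9, Mul(-1, Add(Pow(H, 2), Pow(T, 2)))) = Add(9, Add(Mul(-1, Pow(H, 2)), Mul(-1, Pow(T, 2)))) = Add(9, Mul(-1, Pow(H, 2)), Mul(-1, Pow(T, 2))))
Add(Function('M')(18, Function('R')(3)), -102) = Add(Add(9, Mul(-1, Pow(Add(4, Mul(-5, 3)), 2)), Mul(-1, Pow(18, 2))), -102) = Add(Add(9, Mul(-1, Pow(Add(4, -15), 2)), Mul(-1, 324)), -102) = Add(Add(9, Mul(-1, Pow(-11, 2)), -324), -102) = Add(Add(9, Mul(-1, 121), -324), -102) = Add(Add(9, -121, -324), -102) = Add(-436, -102) = -538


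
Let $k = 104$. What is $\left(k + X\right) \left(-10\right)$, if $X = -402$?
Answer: $2980$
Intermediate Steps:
$\left(k + X\right) \left(-10\right) = \left(104 - 402\right) \left(-10\right) = \left(-298\right) \left(-10\right) = 2980$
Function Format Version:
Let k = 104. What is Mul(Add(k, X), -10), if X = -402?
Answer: 2980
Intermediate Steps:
Mul(Add(k, X), -10) = Mul(Add(104, -402), -10) = Mul(-298, -10) = 2980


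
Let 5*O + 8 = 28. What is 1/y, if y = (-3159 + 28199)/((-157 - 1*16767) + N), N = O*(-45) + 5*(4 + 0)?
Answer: -4271/6260 ≈ -0.68227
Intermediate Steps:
O = 4 (O = -8/5 + (⅕)*28 = -8/5 + 28/5 = 4)
N = -160 (N = 4*(-45) + 5*(4 + 0) = -180 + 5*4 = -180 + 20 = -160)
y = -6260/4271 (y = (-3159 + 28199)/((-157 - 1*16767) - 160) = 25040/((-157 - 16767) - 160) = 25040/(-16924 - 160) = 25040/(-17084) = 25040*(-1/17084) = -6260/4271 ≈ -1.4657)
1/y = 1/(-6260/4271) = -4271/6260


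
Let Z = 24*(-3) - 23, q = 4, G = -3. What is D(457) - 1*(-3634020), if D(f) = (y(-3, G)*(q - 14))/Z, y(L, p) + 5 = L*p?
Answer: 69046388/19 ≈ 3.6340e+6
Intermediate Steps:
y(L, p) = -5 + L*p
Z = -95 (Z = -72 - 23 = -95)
D(f) = 8/19 (D(f) = ((-5 - 3*(-3))*(4 - 14))/(-95) = ((-5 + 9)*(-10))*(-1/95) = (4*(-10))*(-1/95) = -40*(-1/95) = 8/19)
D(457) - 1*(-3634020) = 8/19 - 1*(-3634020) = 8/19 + 3634020 = 69046388/19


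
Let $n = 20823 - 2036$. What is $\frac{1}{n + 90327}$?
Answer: $\frac{1}{109114} \approx 9.1647 \cdot 10^{-6}$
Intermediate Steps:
$n = 18787$
$\frac{1}{n + 90327} = \frac{1}{18787 + 90327} = \frac{1}{109114}$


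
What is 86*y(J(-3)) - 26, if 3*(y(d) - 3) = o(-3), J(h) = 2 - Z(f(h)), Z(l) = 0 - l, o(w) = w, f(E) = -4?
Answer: 146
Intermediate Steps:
Z(l) = -l
J(h) = -2 (J(h) = 2 - (-1)*(-4) = 2 - 1*4 = 2 - 4 = -2)
y(d) = 2 (y(d) = 3 + (1/3)*(-3) = 3 - 1 = 2)
86*y(J(-3)) - 26 = 86*2 - 26 = 172 - 26 = 146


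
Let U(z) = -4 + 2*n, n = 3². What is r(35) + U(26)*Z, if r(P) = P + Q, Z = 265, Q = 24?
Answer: 3769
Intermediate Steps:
n = 9
U(z) = 14 (U(z) = -4 + 2*9 = -4 + 18 = 14)
r(P) = 24 + P (r(P) = P + 24 = 24 + P)
r(35) + U(26)*Z = (24 + 35) + 14*265 = 59 + 3710 = 3769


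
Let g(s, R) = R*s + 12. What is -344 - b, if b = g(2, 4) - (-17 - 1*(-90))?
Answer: -291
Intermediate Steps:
g(s, R) = 12 + R*s
b = -53 (b = (12 + 4*2) - (-17 - 1*(-90)) = (12 + 8) - (-17 + 90) = 20 - 1*73 = 20 - 73 = -53)
-344 - b = -344 - 1*(-53) = -344 + 53 = -291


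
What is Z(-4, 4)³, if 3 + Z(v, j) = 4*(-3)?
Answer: -3375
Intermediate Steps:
Z(v, j) = -15 (Z(v, j) = -3 + 4*(-3) = -3 - 12 = -15)
Z(-4, 4)³ = (-15)³ = -3375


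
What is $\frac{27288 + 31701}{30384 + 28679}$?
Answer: $\frac{58989}{59063} \approx 0.99875$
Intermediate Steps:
$\frac{27288 + 31701}{30384 + 28679} = \frac{58989}{59063}$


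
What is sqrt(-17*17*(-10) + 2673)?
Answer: sqrt(5563) ≈ 74.586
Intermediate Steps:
sqrt(-17*17*(-10) + 2673) = sqrt(-289*(-10) + 2673) = sqrt(2890 + 2673) = sqrt(5563)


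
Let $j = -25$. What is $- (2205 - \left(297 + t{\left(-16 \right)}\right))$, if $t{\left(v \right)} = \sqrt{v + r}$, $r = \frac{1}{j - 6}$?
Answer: $-1908 + \frac{i \sqrt{15407}}{31} \approx -1908.0 + 4.004 i$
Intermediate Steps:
$r = - \frac{1}{31}$ ($r = \frac{1}{-25 - 6} = \frac{1}{-31} = - \frac{1}{31} \approx -0.032258$)
$t{\left(v \right)} = \sqrt{- \frac{1}{31} + v}$ ($t{\left(v \right)} = \sqrt{v - \frac{1}{31}} = \sqrt{- \frac{1}{31} + v}$)
$- (2205 - \left(297 + t{\left(-16 \right)}\right)) = - (2205 - \left(297 + \frac{\sqrt{-31 + 961 \left(-16\right)}}{31}\right)) = - (2205 - \left(297 + \frac{\sqrt{-31 - 15376}}{31}\right)) = - (2205 - \left(297 + \frac{\sqrt{-15407}}{31}\right)) = - (2205 - \left(297 + \frac{i \sqrt{15407}}{31}\right)) = - (1908 - \frac{i \sqrt{15407}}{31}) = -1908 + \frac{i \sqrt{15407}}{31}$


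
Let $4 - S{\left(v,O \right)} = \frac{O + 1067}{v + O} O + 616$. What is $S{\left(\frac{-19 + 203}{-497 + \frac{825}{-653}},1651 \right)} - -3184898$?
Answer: $\frac{854344882318808}{268529557} \approx 3.1816 \cdot 10^{6}$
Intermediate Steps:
$S{\left(v,O \right)} = -612 - \frac{O \left(1067 + O\right)}{O + v}$ ($S{\left(v,O \right)} = 4 - \left(\frac{O + 1067}{v + O} O + 616\right) = 4 - \left(\frac{1067 + O}{O + v} O + 616\right) = 4 - \left(\frac{O \left(1067 + O\right)}{O + v} + 616\right) = 4 - \left(616 + \frac{O \left(1067 + O\right)}{O + v}\right) = -612 - \frac{O \left(1067 + O\right)}{O + v}$)
$S{\left(\frac{-19 + 203}{-497 + \frac{825}{-653}},1651 \right)} - -3184898 = \frac{- 1651^{2} - 2772029 - 612 \frac{-19 + 203}{-497 + \frac{825}{-653}}}{1651 + \frac{-19 + 203}{-497 + \frac{825}{-653}}} - -3184898 = \frac{\left(-1\right) 2725801 - 2772029 - 612 \frac{184}{-497 + 825 \left(- \frac{1}{653}\right)}}{1651 + \frac{184}{-497 + 825 \left(- \frac{1}{653}\right)}} + 3184898 = \frac{-2725801 - 2772029 - 612 \frac{184}{-497 - \frac{825}{653}}}{1651 + \frac{184}{-497 - \frac{825}{653}}} + 3184898 = \frac{-2725801 - 2772029 - 612 \frac{184}{- \frac{325366}{653}}}{1651 + \frac{184}{- \frac{325366}{653}}} + 3184898 = \frac{-2725801 - 2772029 - 612 \cdot 184 \left(- \frac{653}{325366}\right)}{1651 + 184 \left(- \frac{653}{325366}\right)} + 3184898 = \frac{-2725801 - 2772029 - - \frac{36766512}{162683}}{1651 - \frac{60076}{162683}} + 3184898 = \frac{-2725801 - 2772029 + \frac{36766512}{162683}}{\frac{268529557}{162683}} + 3184898 = \frac{162683}{268529557} \left(- \frac{894366711378}{162683}\right) + 3184898 = - \frac{894366711378}{268529557} + 3184898 = \frac{854344882318808}{268529557}$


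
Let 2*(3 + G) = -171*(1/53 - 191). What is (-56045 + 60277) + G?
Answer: 1089568/53 ≈ 20558.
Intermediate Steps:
G = 865272/53 (G = -3 + (-171*(1/53 - 191))/2 = -3 + (-171*(-10122/53))/2 = -3 + (1/2)*(1730862/53) = -3 + 865431/53 = 865272/53 ≈ 16326.)
(-56045 + 60277) + G = (-56045 + 60277) + 865272/53 = 4232 + 865272/53 = 1089568/53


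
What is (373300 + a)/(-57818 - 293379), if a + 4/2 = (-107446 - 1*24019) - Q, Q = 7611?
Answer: -234222/351197 ≈ -0.66692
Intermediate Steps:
a = -139078 (a = -2 + ((-107446 - 1*24019) - 1*7611) = -2 + ((-107446 - 24019) - 7611) = -2 + (-131465 - 7611) = -2 - 139076 = -139078)
(373300 + a)/(-57818 - 293379) = (373300 - 139078)/(-57818 - 293379) = 234222/(-351197) = 234222*(-1/351197) = -234222/351197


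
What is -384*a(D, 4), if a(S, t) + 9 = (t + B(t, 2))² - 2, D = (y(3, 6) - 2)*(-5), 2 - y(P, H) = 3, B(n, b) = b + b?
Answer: -20352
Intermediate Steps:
B(n, b) = 2*b
y(P, H) = -1 (y(P, H) = 2 - 1*3 = 2 - 3 = -1)
D = 15 (D = (-1 - 2)*(-5) = -3*(-5) = 15)
a(S, t) = -11 + (4 + t)² (a(S, t) = -9 + ((t + 2*2)² - 2) = -9 + ((t + 4)² - 2) = -9 + ((4 + t)² - 2) = -9 + (-2 + (4 + t)²) = -11 + (4 + t)²)
-384*a(D, 4) = -384*(-11 + (4 + 4)²) = -384*(-11 + 8²) = -384*(-11 + 64) = -384*53 = -20352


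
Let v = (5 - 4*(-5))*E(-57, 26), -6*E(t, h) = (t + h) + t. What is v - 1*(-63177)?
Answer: 190631/3 ≈ 63544.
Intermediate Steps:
E(t, h) = -t/3 - h/6 (E(t, h) = -((t + h) + t)/6 = -((h + t) + t)/6 = -(h + 2*t)/6 = -t/3 - h/6)
v = 1100/3 (v = (5 - 4*(-5))*(-⅓*(-57) - ⅙*26) = (5 + 20)*(19 - 13/3) = 25*(44/3) = 1100/3 ≈ 366.67)
v - 1*(-63177) = 1100/3 - 1*(-63177) = 1100/3 + 63177 = 190631/3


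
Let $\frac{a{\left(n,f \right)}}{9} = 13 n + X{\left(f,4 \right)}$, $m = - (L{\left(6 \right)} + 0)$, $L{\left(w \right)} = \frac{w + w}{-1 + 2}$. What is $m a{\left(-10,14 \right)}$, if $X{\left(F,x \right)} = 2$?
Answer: $13824$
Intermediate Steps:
$L{\left(w \right)} = 2 w$ ($L{\left(w \right)} = \frac{2 w}{1} = 2 w 1 = 2 w$)
$m = -12$ ($m = - (2 \cdot 6 + 0) = - (12 + 0) = \left(-1\right) 12 = -12$)
$a{\left(n,f \right)} = 18 + 117 n$ ($a{\left(n,f \right)} = 9 \left(13 n + 2\right) = 9 \left(2 + 13 n\right) = 18 + 117 n$)
$m a{\left(-10,14 \right)} = - 12 \left(18 + 117 \left(-10\right)\right) = - 12 \left(18 - 1170\right) = \left(-12\right) \left(-1152\right) = 13824$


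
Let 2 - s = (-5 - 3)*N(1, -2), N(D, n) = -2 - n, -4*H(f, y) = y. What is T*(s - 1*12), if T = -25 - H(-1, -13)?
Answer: 565/2 ≈ 282.50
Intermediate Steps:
H(f, y) = -y/4
s = 2 (s = 2 - (-5 - 3)*(-2 - 1*(-2)) = 2 - (-8)*(-2 + 2) = 2 - (-8)*0 = 2 - 1*0 = 2 + 0 = 2)
T = -113/4 (T = -25 - (-1)*(-13)/4 = -25 - 1*13/4 = -25 - 13/4 = -113/4 ≈ -28.250)
T*(s - 1*12) = -113*(2 - 1*12)/4 = -113*(2 - 12)/4 = -113/4*(-10) = 565/2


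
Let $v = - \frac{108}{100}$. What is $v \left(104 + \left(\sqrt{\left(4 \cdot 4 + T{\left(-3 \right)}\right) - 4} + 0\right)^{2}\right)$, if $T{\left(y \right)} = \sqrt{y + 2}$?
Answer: $- \frac{3132}{25} - \frac{27 i}{25} \approx -125.28 - 1.08 i$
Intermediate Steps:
$T{\left(y \right)} = \sqrt{2 + y}$
$v = - \frac{27}{25}$ ($v = \left(-108\right) \frac{1}{100} = - \frac{27}{25} \approx -1.08$)
$v \left(104 + \left(\sqrt{\left(4 \cdot 4 + T{\left(-3 \right)}\right) - 4} + 0\right)^{2}\right) = - \frac{27 \left(104 + \left(\sqrt{\left(4 \cdot 4 + \sqrt{2 - 3}\right) - 4} + 0\right)^{2}\right)}{25} = - \frac{27 \left(104 + \left(\sqrt{\left(16 + \sqrt{-1}\right) - 4} + 0\right)^{2}\right)}{25} = - \frac{27 \left(104 + \left(\sqrt{\left(16 + i\right) - 4} + 0\right)^{2}\right)}{25} = - \frac{27 \left(104 + \left(\sqrt{12 + i} + 0\right)^{2}\right)}{25} = - \frac{27 \left(104 + \left(\sqrt{12 + i}\right)^{2}\right)}{25} = - \frac{27 \left(104 + \left(12 + i\right)\right)}{25} = - \frac{27 \left(116 + i\right)}{25} = - \frac{3132}{25} - \frac{27 i}{25}$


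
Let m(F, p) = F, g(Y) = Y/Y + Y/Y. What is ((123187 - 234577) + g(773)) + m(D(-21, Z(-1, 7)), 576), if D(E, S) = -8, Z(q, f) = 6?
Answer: -111396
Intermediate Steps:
g(Y) = 2 (g(Y) = 1 + 1 = 2)
((123187 - 234577) + g(773)) + m(D(-21, Z(-1, 7)), 576) = ((123187 - 234577) + 2) - 8 = (-111390 + 2) - 8 = -111388 - 8 = -111396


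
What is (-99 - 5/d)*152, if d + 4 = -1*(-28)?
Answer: -45239/3 ≈ -15080.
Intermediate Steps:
d = 24 (d = -4 - 1*(-28) = -4 + 28 = 24)
(-99 - 5/d)*152 = (-99 - 5/24)*152 = -2381/24*152 = -45239/3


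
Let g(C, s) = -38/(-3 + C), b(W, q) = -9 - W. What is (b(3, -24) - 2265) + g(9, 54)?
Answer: -6850/3 ≈ -2283.3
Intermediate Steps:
(b(3, -24) - 2265) + g(9, 54) = ((-9 - 1*3) - 2265) - 38/(-3 + 9) = ((-9 - 3) - 2265) - 38/6 = (-12 - 2265) - 38*1/6 = -2277 - 19/3 = -6850/3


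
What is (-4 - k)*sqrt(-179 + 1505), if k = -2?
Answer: -2*sqrt(1326) ≈ -72.829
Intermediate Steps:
(-4 - k)*sqrt(-179 + 1505) = (-4 - 1*(-2))*sqrt(-179 + 1505) = (-4 + 2)*sqrt(1326) = -2*sqrt(1326)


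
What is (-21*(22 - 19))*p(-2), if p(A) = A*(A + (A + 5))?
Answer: 126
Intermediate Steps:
p(A) = A*(5 + 2*A) (p(A) = A*(A + (5 + A)) = A*(5 + 2*A))
(-21*(22 - 19))*p(-2) = (-21*(22 - 19))*(-2*(5 + 2*(-2))) = (-21*3)*(-2*(5 - 4)) = -(-126) = -63*(-2) = 126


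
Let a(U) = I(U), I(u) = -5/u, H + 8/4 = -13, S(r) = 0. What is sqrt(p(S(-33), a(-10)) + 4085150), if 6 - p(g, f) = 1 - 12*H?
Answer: 5*sqrt(163399) ≈ 2021.1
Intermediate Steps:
H = -15 (H = -2 - 13 = -15)
a(U) = -5/U
p(g, f) = -175 (p(g, f) = 6 - (1 - 12*(-15)) = 6 - (1 + 180) = 6 - 1*181 = 6 - 181 = -175)
sqrt(p(S(-33), a(-10)) + 4085150) = sqrt(-175 + 4085150) = sqrt(4084975) = 5*sqrt(163399)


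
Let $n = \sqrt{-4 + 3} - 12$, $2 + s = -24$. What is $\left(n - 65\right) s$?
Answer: $2002 - 26 i \approx 2002.0 - 26.0 i$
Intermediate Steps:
$s = -26$ ($s = -2 - 24 = -26$)
$n = -12 + i$ ($n = \sqrt{-1} - 12 = i - 12 = -12 + i \approx -12.0 + 1.0 i$)
$\left(n - 65\right) s = \left(\left(-12 + i\right) - 65\right) \left(-26\right) = \left(-77 + i\right) \left(-26\right) = 2002 - 26 i$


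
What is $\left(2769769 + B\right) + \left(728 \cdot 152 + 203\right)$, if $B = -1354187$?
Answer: $1526441$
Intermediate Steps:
$\left(2769769 + B\right) + \left(728 \cdot 152 + 203\right) = \left(2769769 - 1354187\right) + \left(728 \cdot 152 + 203\right) = 1415582 + \left(110656 + 203\right) = 1415582 + 110859 = 1526441$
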